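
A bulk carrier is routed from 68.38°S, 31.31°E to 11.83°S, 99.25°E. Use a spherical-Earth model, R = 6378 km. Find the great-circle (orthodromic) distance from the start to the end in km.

7900 km

cos σ = sin φ₁ sin φ₂ + cos φ₁ cos φ₂ cos Δλ
      = sin(-68.38°)sin(-11.83°) + cos(-68.38°)cos(-11.83°)cos(67.94°) = 0.3260
σ = 70.972° → d = Rσ = 6378·1.23870 = 7900 km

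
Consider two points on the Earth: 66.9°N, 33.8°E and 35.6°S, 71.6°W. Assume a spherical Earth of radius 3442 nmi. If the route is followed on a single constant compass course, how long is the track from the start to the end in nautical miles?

Rhumb course C = atan2(Δλ, Δψ) with Δψ = ln[tan(π/4+φ₂/2)/tan(π/4+φ₁/2)] = -2.2535, Δλ = -1.8396 → C = 219.23°
d = R·|Δφ| / |cos C| = 3442·1.78896 / 0.77467 = 7949 nmi

7949 nmi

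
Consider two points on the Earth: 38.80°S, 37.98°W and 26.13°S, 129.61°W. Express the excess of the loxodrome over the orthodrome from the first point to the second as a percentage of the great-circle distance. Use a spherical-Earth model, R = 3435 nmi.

3.9%

Great circle: σ = 1.3119 rad → d_gc = Rσ = 4506.2 nmi
Rhumb: Δφ = +0.2211, Δλ = -1.5992, Δψ = +0.2631, q = Δφ/Δψ = 0.8406 → d_rh = R√(Δφ²+q²Δλ²) = 4679.8 nmi
Excess = (4679.8 − 4506.2) / 4506.2 = 173.6 / 4506.2 = 3.852% ≈ 3.9%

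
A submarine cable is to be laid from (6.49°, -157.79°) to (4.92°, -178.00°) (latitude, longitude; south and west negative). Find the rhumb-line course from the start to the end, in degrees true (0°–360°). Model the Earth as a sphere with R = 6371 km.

265.5°

Meridional parts: M(φ₁)=+0.1135, M(φ₂)=+0.0860 → ΔM = -0.0275;  Δλ = -0.3527 rad
tan C = Δλ / ΔM = +12.8084 → C = 265.54°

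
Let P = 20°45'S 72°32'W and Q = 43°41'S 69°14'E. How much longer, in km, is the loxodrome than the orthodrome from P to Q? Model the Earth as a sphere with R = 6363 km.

Great circle: cos σ = sin φ₁ sin φ₂ + cos φ₁ cos φ₂ cos Δλ,  σ = 1.8614 rad → d_gc = 11843.9 km
Rhumb line: Δψ = -0.4789, q = Δφ/Δψ = 0.8358, d_rh = R√(Δφ²+q²Δλ²) = 13403.0 km
Excess = 13403.0 − 11843.9 = 1559.1 ≈ 1559 km

1559 km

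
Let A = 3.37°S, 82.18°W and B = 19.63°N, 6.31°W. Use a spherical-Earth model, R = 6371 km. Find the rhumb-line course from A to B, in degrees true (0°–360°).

Meridional parts: M(φ₁)=-0.0589, M(φ₂)=+0.3495 → ΔM = +0.4084;  Δλ = +1.3242 rad
tan C = Δλ / ΔM = +3.2426 → C = 72.86°

72.9°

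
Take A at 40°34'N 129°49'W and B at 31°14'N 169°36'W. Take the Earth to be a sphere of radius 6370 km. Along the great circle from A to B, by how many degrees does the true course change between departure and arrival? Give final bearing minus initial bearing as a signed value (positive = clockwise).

-24.0°

At departure: θ₁ = atan2(sin Δλ cos φ₂, cos φ₁ sin φ₂ − sin φ₁ cos φ₂ cos Δλ) = 266.50°
At arrival: θ₂ = atan2(sin Δλ cos φ₁, −cos φ₂ sin φ₁ + sin φ₂ cos φ₁ cos Δλ) = 242.47°
Δθ = θ₂ − θ₁ = -24.0°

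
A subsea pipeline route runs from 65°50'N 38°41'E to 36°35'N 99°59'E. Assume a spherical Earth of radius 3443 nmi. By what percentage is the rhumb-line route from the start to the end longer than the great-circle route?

3.1%

Great circle: σ = 0.7931 rad → d_gc = Rσ = 2730.7 nmi
Rhumb: Δφ = -0.5105, Δλ = +1.0699, Δψ = -0.8545, q = Δφ/Δψ = 0.5974 → d_rh = R√(Δφ²+q²Δλ²) = 2816.5 nmi
Excess = (2816.5 − 2730.7) / 2730.7 = 85.8 / 2730.7 = 3.14% ≈ 3.1%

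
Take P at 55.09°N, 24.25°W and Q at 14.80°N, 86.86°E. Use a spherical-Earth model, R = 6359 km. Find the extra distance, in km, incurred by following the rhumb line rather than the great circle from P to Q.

Great circle: cos σ = sin φ₁ sin φ₂ + cos φ₁ cos φ₂ cos Δλ,  σ = 1.5606 rad → d_gc = 9923.8 km
Rhumb line: Δψ = -0.8957, q = Δφ/Δψ = 0.7850, d_rh = R√(Δφ²+q²Δλ²) = 10663.6 km
Excess = 10663.6 − 9923.8 = 739.8 ≈ 740 km

740 km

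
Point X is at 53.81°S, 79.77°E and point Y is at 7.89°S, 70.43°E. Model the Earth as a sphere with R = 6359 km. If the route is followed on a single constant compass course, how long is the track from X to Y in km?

5166 km

Δψ = ln[tan(π/4+φ₂/2)/tan(π/4+φ₁/2)] = +0.9804;  Δφ = +0.8015 rad,  Δλ = -0.1630 rad
q = Δφ/Δψ = 0.8175
d = R·√(Δφ² + q²Δλ²) = 6359·0.81246 = 5166 km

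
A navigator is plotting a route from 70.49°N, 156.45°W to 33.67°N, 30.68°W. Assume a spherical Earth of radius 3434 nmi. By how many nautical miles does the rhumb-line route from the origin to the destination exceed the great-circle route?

672 nmi

Great circle: cos σ = sin φ₁ sin φ₂ + cos φ₁ cos φ₂ cos Δλ,  σ = 1.2024 rad → d_gc = 4129.1 nmi
Rhumb line: Δψ = -1.1360, q = Δφ/Δψ = 0.5657, d_rh = R√(Δφ²+q²Δλ²) = 4801.4 nmi
Excess = 4801.4 − 4129.1 = 672.3 ≈ 672 nmi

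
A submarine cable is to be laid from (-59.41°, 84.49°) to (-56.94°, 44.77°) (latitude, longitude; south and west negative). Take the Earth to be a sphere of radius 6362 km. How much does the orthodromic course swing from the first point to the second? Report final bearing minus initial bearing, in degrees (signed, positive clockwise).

Initial bearing θ₁ = atan2(sin Δλ cos φ₂, cos φ₁ sin φ₂ − sin φ₁ cos φ₂ cos Δλ) = 259.39°
Final bearing θ₂ = (initial bearing from the destination back to the start) + 180° = 293.52°
Δθ = θ₂ − θ₁ = +34.1°

+34.1°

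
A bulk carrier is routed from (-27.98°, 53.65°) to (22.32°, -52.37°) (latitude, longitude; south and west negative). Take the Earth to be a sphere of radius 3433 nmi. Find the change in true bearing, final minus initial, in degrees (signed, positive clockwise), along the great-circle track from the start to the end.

At departure: θ₁ = atan2(sin Δλ cos φ₂, cos φ₁ sin φ₂ − sin φ₁ cos φ₂ cos Δλ) = 283.63°
At arrival: θ₂ = atan2(sin Δλ cos φ₁, −cos φ₂ sin φ₁ + sin φ₂ cos φ₁ cos Δλ) = 291.91°
Δθ = θ₂ − θ₁ = +8.3°

+8.3°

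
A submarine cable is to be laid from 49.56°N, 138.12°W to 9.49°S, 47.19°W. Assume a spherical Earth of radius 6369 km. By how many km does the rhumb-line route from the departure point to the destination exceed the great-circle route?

Great circle: cos σ = sin φ₁ sin φ₂ + cos φ₁ cos φ₂ cos Δλ,  σ = 1.7071 rad → d_gc = 10872.4 km
Rhumb line: Δψ = -1.1652, q = Δφ/Δψ = 0.8845, d_rh = R√(Δφ²+q²Δλ²) = 11091.3 km
Excess = 11091.3 − 10872.4 = 218.9 ≈ 219 km

219 km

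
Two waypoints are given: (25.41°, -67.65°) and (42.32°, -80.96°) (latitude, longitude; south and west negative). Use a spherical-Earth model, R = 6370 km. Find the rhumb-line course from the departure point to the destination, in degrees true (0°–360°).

Meridional parts: M(φ₁)=+0.4588, M(φ₂)=+0.8167 → ΔM = +0.3579;  Δλ = -0.2323 rad
tan C = Δλ / ΔM = -0.6490 → C = 327.01°

327.0°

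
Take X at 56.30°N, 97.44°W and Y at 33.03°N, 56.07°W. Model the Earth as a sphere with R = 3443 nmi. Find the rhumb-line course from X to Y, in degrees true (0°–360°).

Meridional parts: M(φ₁)=+1.1945, M(φ₂)=+0.6114 → ΔM = -0.5831;  Δλ = +0.7220 rad
tan C = Δλ / ΔM = -1.2383 → C = 128.92°

128.9°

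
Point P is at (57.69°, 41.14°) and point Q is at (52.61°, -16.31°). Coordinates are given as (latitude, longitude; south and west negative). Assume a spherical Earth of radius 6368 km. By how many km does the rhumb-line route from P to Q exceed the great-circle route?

107 km

Great circle: cos σ = sin φ₁ sin φ₂ + cos φ₁ cos φ₂ cos Δλ,  σ = 0.5621 rad → d_gc = 3579.51 km
Rhumb line: Δψ = -0.1554, q = Δφ/Δψ = 0.5705, d_rh = R√(Δφ²+q²Δλ²) = 3686.02 km
Excess = 3686.02 − 3579.51 = 106.51 ≈ 107 km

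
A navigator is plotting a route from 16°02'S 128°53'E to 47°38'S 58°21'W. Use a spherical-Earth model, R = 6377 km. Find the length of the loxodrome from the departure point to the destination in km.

16345 km

Rhumb course C = atan2(Δλ, Δψ) with Δψ = ln[tan(π/4+φ₂/2)/tan(π/4+φ₁/2)] = -0.6644, Δλ = +3.0153 → C = 102.43°
d = R·|Δφ| / |cos C| = 6377·0.55152 / 0.21517 = 16345 km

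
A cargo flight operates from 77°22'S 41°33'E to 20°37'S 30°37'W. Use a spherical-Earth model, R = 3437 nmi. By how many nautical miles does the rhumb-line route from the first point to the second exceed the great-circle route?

170 nmi

Great circle: cos σ = sin φ₁ sin φ₂ + cos φ₁ cos φ₂ cos Δλ,  σ = 1.1524 rad → d_gc = 3960.86 nmi
Rhumb line: Δψ = +1.8331, q = Δφ/Δψ = 0.5403, d_rh = R√(Δφ²+q²Δλ²) = 4130.41 nmi
Excess = 4130.41 − 3960.86 = 169.55 ≈ 170 nmi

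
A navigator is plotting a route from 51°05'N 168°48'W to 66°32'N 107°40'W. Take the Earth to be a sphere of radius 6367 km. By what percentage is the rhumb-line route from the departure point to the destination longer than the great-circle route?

3.7%

Great circle: σ = 0.5836 rad → d_gc = Rσ = 3715.9 km
Rhumb: Δφ = +0.2697, Δλ = +1.0670, Δψ = +0.5312, q = Δφ/Δψ = 0.5076 → d_rh = R√(Δφ²+q²Δλ²) = 3852.1 km
Excess = (3852.1 − 3715.9) / 3715.9 = 136.2 / 3715.9 = 3.67% ≈ 3.7%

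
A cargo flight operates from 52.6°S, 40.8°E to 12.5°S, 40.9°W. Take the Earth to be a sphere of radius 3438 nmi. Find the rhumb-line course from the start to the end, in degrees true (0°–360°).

301.2°

Meridional parts: M(φ₁)=-1.0833, M(φ₂)=-0.2199 → ΔM = +0.8634;  Δλ = -1.4259 rad
tan C = Δλ / ΔM = -1.6516 → C = 301.19°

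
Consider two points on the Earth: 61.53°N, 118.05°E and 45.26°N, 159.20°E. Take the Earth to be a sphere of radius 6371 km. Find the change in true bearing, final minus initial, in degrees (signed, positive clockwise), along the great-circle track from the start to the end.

At departure: θ₁ = atan2(sin Δλ cos φ₂, cos φ₁ sin φ₂ − sin φ₁ cos φ₂ cos Δλ) = 105.37°
At arrival: θ₂ = atan2(sin Δλ cos φ₁, −cos φ₂ sin φ₁ + sin φ₂ cos φ₁ cos Δλ) = 139.23°
Δθ = θ₂ − θ₁ = +33.9°

+33.9°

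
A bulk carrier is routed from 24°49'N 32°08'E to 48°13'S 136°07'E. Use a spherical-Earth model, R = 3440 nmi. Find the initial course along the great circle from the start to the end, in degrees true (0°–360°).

133.3°

N = sin Δλ·cos φ₂ = +0.6466;  D = cos φ₁ sin φ₂ − sin φ₁ cos φ₂ cos Δλ = -0.6092
initial course = atan2(N, D) = 133.30°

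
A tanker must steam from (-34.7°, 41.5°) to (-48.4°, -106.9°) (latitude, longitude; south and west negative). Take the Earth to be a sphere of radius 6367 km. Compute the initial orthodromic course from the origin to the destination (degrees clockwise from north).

200.4°

θ = atan2( sin Δλ·cos φ₂ ,  cos φ₁ sin φ₂ − sin φ₁ cos φ₂ cos Δλ )
  = atan2(-0.3479, -0.9367) = 200.37°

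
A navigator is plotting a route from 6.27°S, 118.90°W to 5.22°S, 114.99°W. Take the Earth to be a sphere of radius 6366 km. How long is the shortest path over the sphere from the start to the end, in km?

448 km

cos σ = sin φ₁ sin φ₂ + cos φ₁ cos φ₂ cos Δλ
      = sin(-6.27°)sin(-5.22°) + cos(-6.27°)cos(-5.22°)cos(3.91°) = 0.9975
σ = 4.030° → d = Rσ = 6366·0.07033 = 448 km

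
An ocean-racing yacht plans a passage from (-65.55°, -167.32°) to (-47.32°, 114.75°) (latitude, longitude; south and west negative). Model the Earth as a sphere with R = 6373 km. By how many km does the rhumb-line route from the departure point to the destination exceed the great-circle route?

283 km

Great circle: cos σ = sin φ₁ sin φ₂ + cos φ₁ cos φ₂ cos Δλ,  σ = 0.7555 rad → d_gc = 4815.10 km
Rhumb line: Δψ = +0.5896, q = Δφ/Δψ = 0.5397, d_rh = R√(Δφ²+q²Δλ²) = 5098.58 km
Excess = 5098.58 − 4815.10 = 283.48 ≈ 283 km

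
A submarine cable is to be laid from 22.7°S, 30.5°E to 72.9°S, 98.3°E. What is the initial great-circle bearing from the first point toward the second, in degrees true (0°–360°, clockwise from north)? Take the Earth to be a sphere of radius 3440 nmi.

N = sin Δλ·cos φ₂ = +0.2722;  D = cos φ₁ sin φ₂ − sin φ₁ cos φ₂ cos Δλ = -0.8389
initial course = atan2(N, D) = 162.02°

162.0°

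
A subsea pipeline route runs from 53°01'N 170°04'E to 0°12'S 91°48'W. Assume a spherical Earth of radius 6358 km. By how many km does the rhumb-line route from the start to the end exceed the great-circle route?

390 km

Great circle: cos σ = sin φ₁ sin φ₂ + cos φ₁ cos φ₂ cos Δλ,  σ = 1.6588 rad → d_gc = 10546.7 km
Rhumb line: Δψ = -1.0988, q = Δφ/Δψ = 0.8453, d_rh = R√(Δφ²+q²Δλ²) = 10936.3 km
Excess = 10936.3 − 10546.7 = 389.6 ≈ 390 km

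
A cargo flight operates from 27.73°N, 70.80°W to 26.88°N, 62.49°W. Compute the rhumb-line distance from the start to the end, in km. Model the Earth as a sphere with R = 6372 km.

Δψ = ln[tan(π/4+φ₂/2)/tan(π/4+φ₁/2)] = -0.0167;  Δφ = -0.0148 rad,  Δλ = +0.1450 rad
q = Δφ/Δψ = 0.8886
d = R·√(Δφ² + q²Δλ²) = 6372·0.12973 = 827 km

827 km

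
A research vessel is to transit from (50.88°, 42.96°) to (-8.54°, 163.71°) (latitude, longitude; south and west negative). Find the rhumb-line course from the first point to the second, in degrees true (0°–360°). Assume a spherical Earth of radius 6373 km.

Meridional parts: M(φ₁)=+1.0348, M(φ₂)=-0.1496 → ΔM = -1.1844;  Δλ = +2.1075 rad
tan C = Δλ / ΔM = -1.7794 → C = 119.34°

119.3°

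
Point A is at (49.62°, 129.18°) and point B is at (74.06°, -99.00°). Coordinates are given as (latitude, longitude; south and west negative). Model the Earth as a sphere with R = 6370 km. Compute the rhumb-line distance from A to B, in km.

7021 km

Rhumb course C = atan2(Δλ, Δψ) with Δψ = ln[tan(π/4+φ₂/2)/tan(π/4+φ₁/2)] = +0.9657, Δλ = +2.3007 → C = 67.23°
d = R·|Δφ| / |cos C| = 6370·0.42656 / 0.38702 = 7021 km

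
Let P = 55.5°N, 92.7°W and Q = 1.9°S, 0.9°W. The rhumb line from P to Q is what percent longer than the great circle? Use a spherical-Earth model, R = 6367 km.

Great circle: σ = 1.6159 rad → d_gc = Rσ = 10288.5 km
Rhumb: Δφ = -1.0018, Δλ = +1.6022, Δψ = -1.2027, q = Δφ/Δψ = 0.8330 → d_rh = R√(Δφ²+q²Δλ²) = 10625.0 km
Excess = (10625.0 − 10288.5) / 10288.5 = 336.5 / 10288.5 = 3.27% ≈ 3.3%

3.3%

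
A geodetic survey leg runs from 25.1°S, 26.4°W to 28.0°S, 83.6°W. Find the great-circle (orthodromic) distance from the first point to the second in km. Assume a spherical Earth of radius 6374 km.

cos σ = sin φ₁ sin φ₂ + cos φ₁ cos φ₂ cos Δλ
      = sin(-25.10°)sin(-28.00°) + cos(-25.10°)cos(-28.00°)cos(-57.20°) = 0.6323
σ = 50.781° → d = Rσ = 6374·0.88630 = 5649 km

5649 km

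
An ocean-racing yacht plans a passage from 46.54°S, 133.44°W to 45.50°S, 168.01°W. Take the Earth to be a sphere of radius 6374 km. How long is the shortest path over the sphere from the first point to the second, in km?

2652 km

cos σ = sin φ₁ sin φ₂ + cos φ₁ cos φ₂ cos Δλ
      = sin(-46.54°)sin(-45.50°) + cos(-46.54°)cos(-45.50°)cos(-34.57°) = 0.9147
σ = 23.836° → d = Rσ = 6374·0.41601 = 2652 km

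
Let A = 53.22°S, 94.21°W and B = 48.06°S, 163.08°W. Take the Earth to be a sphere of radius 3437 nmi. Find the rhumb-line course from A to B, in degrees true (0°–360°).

Δψ = ln[tan(π/4+φ₂/2)/tan(π/4+φ₁/2)] = +0.1422
Δλ = -1.2020 rad (taken the short way round)
course = atan2(Δλ, Δψ) = 276.75°

276.7°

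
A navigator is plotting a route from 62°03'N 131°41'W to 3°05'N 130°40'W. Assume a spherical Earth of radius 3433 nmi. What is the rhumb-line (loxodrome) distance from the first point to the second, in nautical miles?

Δψ = ln[tan(π/4+φ₂/2)/tan(π/4+φ₁/2)] = -1.3370;  Δφ = -1.0292 rad,  Δλ = +0.0177 rad
q = Δφ/Δψ = 0.7698
d = R·√(Δφ² + q²Δλ²) = 3433·1.02925 = 3533 nmi

3533 nmi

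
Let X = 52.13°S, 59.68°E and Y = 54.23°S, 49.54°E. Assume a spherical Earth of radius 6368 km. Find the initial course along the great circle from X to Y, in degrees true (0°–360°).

θ = atan2( sin Δλ·cos φ₂ ,  cos φ₁ sin φ₂ − sin φ₁ cos φ₂ cos Δλ )
  = atan2(-0.1029, -0.0439) = 246.92°

246.9°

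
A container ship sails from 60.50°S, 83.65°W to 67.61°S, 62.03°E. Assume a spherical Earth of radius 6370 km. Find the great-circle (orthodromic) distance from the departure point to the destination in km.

Haversine: a = sin²(Δφ/2)+cos φ₁ cos φ₂ sin²(Δλ/2) = 0.17509;  σ = 2·atan2(√a,√(1−a))
σ = 49.471° → d = Rσ = 6370·0.86344 = 5500 km

5500 km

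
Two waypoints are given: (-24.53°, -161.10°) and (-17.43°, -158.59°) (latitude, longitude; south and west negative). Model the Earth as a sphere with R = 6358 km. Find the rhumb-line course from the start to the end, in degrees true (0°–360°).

18.3°

Meridional parts: M(φ₁)=-0.4418, M(φ₂)=-0.3090 → ΔM = +0.1328;  Δλ = +0.0438 rad
tan C = Δλ / ΔM = +0.3298 → C = 18.25°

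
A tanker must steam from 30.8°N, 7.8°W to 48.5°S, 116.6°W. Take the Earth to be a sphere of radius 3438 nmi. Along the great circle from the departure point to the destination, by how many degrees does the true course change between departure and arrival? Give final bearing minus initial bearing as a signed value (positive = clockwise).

At departure: θ₁ = atan2(sin Δλ cos φ₂, cos φ₁ sin φ₂ − sin φ₁ cos φ₂ cos Δλ) = 229.59°
At arrival: θ₂ = atan2(sin Δλ cos φ₁, −cos φ₂ sin φ₁ + sin φ₂ cos φ₁ cos Δλ) = 260.78°
Δθ = θ₂ − θ₁ = +31.2°

+31.2°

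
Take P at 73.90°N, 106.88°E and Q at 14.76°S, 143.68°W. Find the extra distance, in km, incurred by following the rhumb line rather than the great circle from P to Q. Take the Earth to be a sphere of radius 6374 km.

837 km

Great circle: cos σ = sin φ₁ sin φ₂ + cos φ₁ cos φ₂ cos Δλ,  σ = 1.9114 rad → d_gc = 12183.1 km
Rhumb line: Δψ = -2.2165, q = Δφ/Δψ = 0.6981, d_rh = R√(Δφ²+q²Δλ²) = 13020.4 km
Excess = 13020.4 − 12183.1 = 837.3 ≈ 837 km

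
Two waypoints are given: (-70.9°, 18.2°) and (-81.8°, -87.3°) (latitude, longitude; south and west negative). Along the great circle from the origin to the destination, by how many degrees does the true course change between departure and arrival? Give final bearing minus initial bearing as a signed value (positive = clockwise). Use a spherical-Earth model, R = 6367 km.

+104.2°

Initial bearing θ₁ = atan2(sin Δλ cos φ₂, cos φ₁ sin φ₂ − sin φ₁ cos φ₂ cos Δλ) = 200.90°
Final bearing θ₂ = (initial bearing from the destination back to the start) + 180° = 305.07°
Δθ = θ₂ − θ₁ = +104.2°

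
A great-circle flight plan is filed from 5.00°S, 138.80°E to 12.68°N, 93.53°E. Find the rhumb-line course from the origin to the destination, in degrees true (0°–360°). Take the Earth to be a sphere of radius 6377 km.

291.5°

Meridional parts: M(φ₁)=-0.0874, M(φ₂)=+0.2231 → ΔM = +0.3105;  Δλ = -0.7901 rad
tan C = Δλ / ΔM = -2.5445 → C = 291.45°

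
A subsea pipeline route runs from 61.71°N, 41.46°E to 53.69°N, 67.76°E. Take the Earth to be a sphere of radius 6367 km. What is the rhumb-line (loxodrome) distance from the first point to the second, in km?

1791 km

Δψ = ln[tan(π/4+φ₂/2)/tan(π/4+φ₁/2)] = -0.2632;  Δφ = -0.1400 rad,  Δλ = +0.4590 rad
q = Δφ/Δψ = 0.5317
d = R·√(Δφ² + q²Δλ²) = 6367·0.28136 = 1791 km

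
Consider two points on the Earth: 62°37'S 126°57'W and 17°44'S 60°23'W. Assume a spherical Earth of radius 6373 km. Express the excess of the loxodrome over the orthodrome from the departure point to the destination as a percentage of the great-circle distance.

Great circle: σ = 1.1100 rad → d_gc = Rσ = 7073.9 km
Rhumb: Δφ = +0.7834, Δλ = +1.1618, Δψ = +1.0976, q = Δφ/Δψ = 0.7137 → d_rh = R√(Δφ²+q²Δλ²) = 7269.8 km
Excess = (7269.8 − 7073.9) / 7073.9 = 195.9 / 7073.9 = 2.77% ≈ 2.8%

2.8%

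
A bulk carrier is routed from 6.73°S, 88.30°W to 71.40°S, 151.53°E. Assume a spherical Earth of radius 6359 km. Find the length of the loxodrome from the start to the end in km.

11433 km

Rhumb course C = atan2(Δλ, Δψ) with Δψ = ln[tan(π/4+φ₂/2)/tan(π/4+φ₁/2)] = -1.6916, Δλ = -2.0974 → C = 231.11°
d = R·|Δφ| / |cos C| = 6359·1.12870 / 0.62780 = 11433 km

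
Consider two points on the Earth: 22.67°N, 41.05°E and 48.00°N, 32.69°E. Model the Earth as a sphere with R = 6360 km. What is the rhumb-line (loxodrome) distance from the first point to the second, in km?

Rhumb course C = atan2(Δλ, Δψ) with Δψ = ln[tan(π/4+φ₂/2)/tan(π/4+φ₁/2)] = +0.5511, Δλ = -0.1459 → C = 345.17°
d = R·|Δφ| / |cos C| = 6360·0.44209 / 0.96669 = 2909 km

2909 km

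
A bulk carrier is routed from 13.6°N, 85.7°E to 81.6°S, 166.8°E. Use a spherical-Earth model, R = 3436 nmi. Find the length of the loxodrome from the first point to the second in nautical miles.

6374 nmi

Rhumb course C = atan2(Δλ, Δψ) with Δψ = ln[tan(π/4+φ₂/2)/tan(π/4+φ₁/2)] = -2.8510, Δλ = +1.4155 → C = 153.60°
d = R·|Δφ| / |cos C| = 3436·1.66155 / 0.89568 = 6374 nmi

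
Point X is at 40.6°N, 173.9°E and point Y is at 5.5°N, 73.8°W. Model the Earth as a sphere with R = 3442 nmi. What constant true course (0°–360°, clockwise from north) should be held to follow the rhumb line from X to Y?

109.1°

Δψ = ln[tan(π/4+φ₂/2)/tan(π/4+φ₁/2)] = -0.6805
Δλ = +1.9600 rad (taken the short way round)
course = atan2(Δλ, Δψ) = 109.15°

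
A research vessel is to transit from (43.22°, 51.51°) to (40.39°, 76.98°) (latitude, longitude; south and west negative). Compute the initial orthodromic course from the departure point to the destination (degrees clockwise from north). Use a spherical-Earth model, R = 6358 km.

N = sin Δλ·cos φ₂ = +0.3275;  D = cos φ₁ sin φ₂ − sin φ₁ cos φ₂ cos Δλ = +0.0013
initial course = atan2(N, D) = 89.77°

89.8°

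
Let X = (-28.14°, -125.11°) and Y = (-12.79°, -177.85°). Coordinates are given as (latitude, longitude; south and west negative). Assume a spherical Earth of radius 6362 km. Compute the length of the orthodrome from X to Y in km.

5698 km

cos σ = sin φ₁ sin φ₂ + cos φ₁ cos φ₂ cos Δλ
      = sin(-28.14°)sin(-12.79°) + cos(-28.14°)cos(-12.79°)cos(-52.74°) = 0.6250
σ = 51.316° → d = Rσ = 6362·0.89562 = 5698 km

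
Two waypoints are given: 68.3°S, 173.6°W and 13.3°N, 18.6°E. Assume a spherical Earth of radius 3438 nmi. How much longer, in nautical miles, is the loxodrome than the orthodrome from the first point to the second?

1576 nmi

Great circle: cos σ = sin φ₁ sin φ₂ + cos φ₁ cos φ₂ cos Δλ,  σ = 2.1718 rad → d_gc = 7466.6 nmi
Rhumb line: Δψ = +1.8862, q = Δφ/Δψ = 0.7550, d_rh = R√(Δφ²+q²Δλ²) = 9042.6 nmi
Excess = 9042.6 − 7466.6 = 1576.0 ≈ 1576 nmi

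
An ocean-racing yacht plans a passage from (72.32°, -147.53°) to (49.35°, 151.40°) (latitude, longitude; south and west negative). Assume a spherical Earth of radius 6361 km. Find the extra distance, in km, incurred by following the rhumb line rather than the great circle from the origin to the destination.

147 km

Great circle: cos σ = sin φ₁ sin φ₂ + cos φ₁ cos φ₂ cos Δλ,  σ = 0.6119 rad → d_gc = 3892.1 km
Rhumb line: Δψ = -0.8678, q = Δφ/Δψ = 0.4620, d_rh = R√(Δφ²+q²Δλ²) = 4039.0 km
Excess = 4039.0 − 3892.1 = 146.9 ≈ 147 km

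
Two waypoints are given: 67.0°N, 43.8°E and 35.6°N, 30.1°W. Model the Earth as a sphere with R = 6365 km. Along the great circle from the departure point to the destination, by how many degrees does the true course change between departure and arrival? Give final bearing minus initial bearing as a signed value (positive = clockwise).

-62.7°

Initial bearing θ₁ = atan2(sin Δλ cos φ₂, cos φ₁ sin φ₂ − sin φ₁ cos φ₂ cos Δλ) = 271.46°
Final bearing θ₂ = (initial bearing from the destination back to the start) + 180° = 208.71°
Δθ = θ₂ − θ₁ = -62.7°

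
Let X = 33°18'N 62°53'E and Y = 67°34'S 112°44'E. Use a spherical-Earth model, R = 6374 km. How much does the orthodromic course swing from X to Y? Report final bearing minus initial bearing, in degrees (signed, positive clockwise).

Initial bearing θ₁ = atan2(sin Δλ cos φ₂, cos φ₁ sin φ₂ − sin φ₁ cos φ₂ cos Δλ) = 162.18°
Final bearing θ₂ = (initial bearing from the destination back to the start) + 180° = 137.92°
Δθ = θ₂ − θ₁ = -24.3°

-24.3°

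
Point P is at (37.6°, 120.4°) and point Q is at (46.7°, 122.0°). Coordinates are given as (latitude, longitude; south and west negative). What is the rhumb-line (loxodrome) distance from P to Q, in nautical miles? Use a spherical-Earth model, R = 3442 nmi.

551 nmi

Rhumb course C = atan2(Δλ, Δψ) with Δψ = ln[tan(π/4+φ₂/2)/tan(π/4+φ₁/2)] = +0.2148, Δλ = +0.0279 → C = 7.41°
d = R·|Δφ| / |cos C| = 3442·0.15882 / 0.99166 = 551 nmi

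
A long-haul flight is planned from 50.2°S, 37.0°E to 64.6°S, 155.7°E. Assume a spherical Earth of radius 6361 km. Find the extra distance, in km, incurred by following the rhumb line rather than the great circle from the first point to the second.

Great circle: cos σ = sin φ₁ sin φ₂ + cos φ₁ cos φ₂ cos Δλ,  σ = 0.9738 rad → d_gc = 6194.3 km
Rhumb line: Δψ = -0.4739, q = Δφ/Δψ = 0.5303, d_rh = R√(Δφ²+q²Δλ²) = 7168.9 km
Excess = 7168.9 − 6194.3 = 974.6 ≈ 975 km

975 km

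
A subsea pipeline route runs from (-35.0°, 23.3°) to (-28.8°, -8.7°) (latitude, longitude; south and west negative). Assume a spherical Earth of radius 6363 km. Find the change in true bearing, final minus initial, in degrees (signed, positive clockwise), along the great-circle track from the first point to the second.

+17.3°

Initial bearing θ₁ = atan2(sin Δλ cos φ₂, cos φ₁ sin φ₂ − sin φ₁ cos φ₂ cos Δλ) = 273.90°
Final bearing θ₂ = (initial bearing from the destination back to the start) + 180° = 291.15°
Δθ = θ₂ − θ₁ = +17.3°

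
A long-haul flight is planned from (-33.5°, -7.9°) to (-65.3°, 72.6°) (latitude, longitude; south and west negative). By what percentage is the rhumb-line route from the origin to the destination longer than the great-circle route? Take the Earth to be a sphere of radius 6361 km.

Great circle: σ = 0.9777 rad → d_gc = Rσ = 6219.0 km
Rhumb: Δφ = -0.5550, Δλ = +1.4050, Δψ = -0.8978, q = Δφ/Δψ = 0.6182 → d_rh = R√(Δφ²+q²Δλ²) = 6556.8 km
Excess = (6556.8 − 6219.0) / 6219.0 = 337.8 / 6219.0 = 5.43% ≈ 5.4%

5.4%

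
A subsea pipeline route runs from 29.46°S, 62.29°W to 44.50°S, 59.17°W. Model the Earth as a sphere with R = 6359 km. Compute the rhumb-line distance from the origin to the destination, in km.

1692 km

Rhumb course C = atan2(Δλ, Δψ) with Δψ = ln[tan(π/4+φ₂/2)/tan(π/4+φ₁/2)] = -0.3306, Δλ = +0.0545 → C = 170.65°
d = R·|Δφ| / |cos C| = 6359·0.26250 / 0.98671 = 1692 km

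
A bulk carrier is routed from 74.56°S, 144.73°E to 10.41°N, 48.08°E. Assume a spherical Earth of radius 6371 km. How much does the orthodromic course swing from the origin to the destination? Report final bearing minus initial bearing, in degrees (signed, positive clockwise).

At departure: θ₁ = atan2(sin Δλ cos φ₂, cos φ₁ sin φ₂ − sin φ₁ cos φ₂ cos Δλ) = 266.39°
At arrival: θ₂ = atan2(sin Δλ cos φ₁, −cos φ₂ sin φ₁ + sin φ₂ cos φ₁ cos Δλ) = 344.33°
Δθ = θ₂ − θ₁ = +77.9°

+77.9°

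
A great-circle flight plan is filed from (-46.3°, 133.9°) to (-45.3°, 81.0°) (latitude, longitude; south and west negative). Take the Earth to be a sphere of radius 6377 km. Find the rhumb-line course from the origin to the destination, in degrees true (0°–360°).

Δψ = ln[tan(π/4+φ₂/2)/tan(π/4+φ₁/2)] = +0.0250
Δλ = -0.9233 rad (taken the short way round)
course = atan2(Δλ, Δψ) = 271.55°

271.6°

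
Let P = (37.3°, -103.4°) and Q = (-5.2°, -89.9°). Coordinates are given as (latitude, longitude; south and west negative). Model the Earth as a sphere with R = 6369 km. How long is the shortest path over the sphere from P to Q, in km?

cos σ = sin φ₁ sin φ₂ + cos φ₁ cos φ₂ cos Δλ
      = sin(37.30°)sin(-5.20°) + cos(37.30°)cos(-5.20°)cos(13.50°) = 0.7154
σ = 44.325° → d = Rσ = 6369·0.77362 = 4927 km

4927 km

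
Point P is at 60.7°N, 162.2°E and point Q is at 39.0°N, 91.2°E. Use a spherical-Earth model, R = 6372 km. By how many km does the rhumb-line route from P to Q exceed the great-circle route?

219 km

Great circle: cos σ = sin φ₁ sin φ₂ + cos φ₁ cos φ₂ cos Δλ,  σ = 0.8330 rad → d_gc = 5308.11 km
Rhumb line: Δψ = -0.6014, q = Δφ/Δψ = 0.6298, d_rh = R√(Δφ²+q²Δλ²) = 5527.55 km
Excess = 5527.55 − 5308.11 = 219.44 ≈ 219 km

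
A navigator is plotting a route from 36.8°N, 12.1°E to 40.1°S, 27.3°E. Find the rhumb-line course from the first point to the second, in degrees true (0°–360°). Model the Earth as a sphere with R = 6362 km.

169.7°

Δψ = ln[tan(π/4+φ₂/2)/tan(π/4+φ₁/2)] = -1.4568
Δλ = +0.2653 rad (taken the short way round)
course = atan2(Δλ, Δψ) = 169.68°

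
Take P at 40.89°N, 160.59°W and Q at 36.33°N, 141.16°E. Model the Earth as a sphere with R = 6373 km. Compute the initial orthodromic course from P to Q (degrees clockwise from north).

284.0°

θ = atan2( sin Δλ·cos φ₂ ,  cos φ₁ sin φ₂ − sin φ₁ cos φ₂ cos Δλ )
  = atan2(-0.6851, +0.1704) = 283.96°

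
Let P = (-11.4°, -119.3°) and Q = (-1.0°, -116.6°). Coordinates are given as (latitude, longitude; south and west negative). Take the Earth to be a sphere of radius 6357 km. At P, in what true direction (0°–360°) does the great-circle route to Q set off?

14.6°

N = sin Δλ·cos φ₂ = +0.0471;  D = cos φ₁ sin φ₂ − sin φ₁ cos φ₂ cos Δλ = +0.1803
initial course = atan2(N, D) = 14.64°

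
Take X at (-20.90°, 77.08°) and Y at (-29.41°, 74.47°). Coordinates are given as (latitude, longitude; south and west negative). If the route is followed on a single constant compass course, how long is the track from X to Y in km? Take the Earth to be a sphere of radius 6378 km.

Rhumb course C = atan2(Δλ, Δψ) with Δψ = ln[tan(π/4+φ₂/2)/tan(π/4+φ₁/2)] = -0.1643, Δλ = -0.0456 → C = 195.50°
d = R·|Δφ| / |cos C| = 6378·0.14853 / 0.96365 = 983 km

983 km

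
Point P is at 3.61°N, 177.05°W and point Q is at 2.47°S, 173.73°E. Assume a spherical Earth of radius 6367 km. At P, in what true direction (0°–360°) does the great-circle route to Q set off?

θ = atan2( sin Δλ·cos φ₂ ,  cos φ₁ sin φ₂ − sin φ₁ cos φ₂ cos Δλ )
  = atan2(-0.1601, -0.1051) = 236.71°

236.7°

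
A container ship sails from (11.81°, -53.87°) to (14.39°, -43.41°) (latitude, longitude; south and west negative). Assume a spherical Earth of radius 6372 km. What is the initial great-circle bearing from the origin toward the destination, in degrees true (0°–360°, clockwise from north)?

74.6°

θ = atan2( sin Δλ·cos φ₂ ,  cos φ₁ sin φ₂ − sin φ₁ cos φ₂ cos Δλ )
  = atan2(+0.1759, +0.0483) = 74.64°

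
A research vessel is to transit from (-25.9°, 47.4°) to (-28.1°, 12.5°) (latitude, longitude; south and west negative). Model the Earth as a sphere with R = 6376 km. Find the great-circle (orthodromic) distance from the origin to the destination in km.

cos σ = sin φ₁ sin φ₂ + cos φ₁ cos φ₂ cos Δλ
      = sin(-25.90°)sin(-28.10°) + cos(-25.90°)cos(-28.10°)cos(-34.90°) = 0.8565
σ = 31.069° → d = Rσ = 6376·0.54225 = 3457 km

3457 km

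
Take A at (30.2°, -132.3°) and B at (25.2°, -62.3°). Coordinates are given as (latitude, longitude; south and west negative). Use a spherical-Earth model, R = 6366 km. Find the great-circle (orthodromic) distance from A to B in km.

cos σ = sin φ₁ sin φ₂ + cos φ₁ cos φ₂ cos Δλ
      = sin(30.20°)sin(25.20°) + cos(30.20°)cos(25.20°)cos(70.00°) = 0.4816
σ = 61.207° → d = Rσ = 6366·1.06827 = 6801 km

6801 km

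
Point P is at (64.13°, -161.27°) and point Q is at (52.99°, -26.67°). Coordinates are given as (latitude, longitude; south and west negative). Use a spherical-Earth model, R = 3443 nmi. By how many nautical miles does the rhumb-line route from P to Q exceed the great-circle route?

Great circle: cos σ = sin φ₁ sin φ₂ + cos φ₁ cos φ₂ cos Δλ,  σ = 1.0074 rad → d_gc = 3468.4 nmi
Rhumb line: Δψ = -0.3766, q = Δφ/Δψ = 0.5163, d_rh = R√(Δφ²+q²Δλ²) = 4229.7 nmi
Excess = 4229.7 − 3468.4 = 761.3 ≈ 761 nmi

761 nmi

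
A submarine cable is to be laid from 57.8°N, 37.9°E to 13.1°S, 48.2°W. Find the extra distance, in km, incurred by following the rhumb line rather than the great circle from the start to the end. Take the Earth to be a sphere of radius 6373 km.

253 km

Great circle: cos σ = sin φ₁ sin φ₂ + cos φ₁ cos φ₂ cos Δλ,  σ = 1.7279 rad → d_gc = 11012.1 km
Rhumb line: Δψ = -1.4732, q = Δφ/Δψ = 0.8399, d_rh = R√(Δφ²+q²Δλ²) = 11264.9 km
Excess = 11264.9 − 11012.1 = 252.8 ≈ 253 km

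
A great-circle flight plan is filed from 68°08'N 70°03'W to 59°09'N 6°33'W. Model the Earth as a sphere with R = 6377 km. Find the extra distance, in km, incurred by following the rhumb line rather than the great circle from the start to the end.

Great circle: cos σ = sin φ₁ sin φ₂ + cos φ₁ cos φ₂ cos Δλ,  σ = 0.4908 rad → d_gc = 3129.7 km
Rhumb line: Δψ = -0.3565, q = Δφ/Δψ = 0.4398, d_rh = R√(Δφ²+q²Δλ²) = 3265.1 km
Excess = 3265.1 − 3129.7 = 135.4 ≈ 135 km

135 km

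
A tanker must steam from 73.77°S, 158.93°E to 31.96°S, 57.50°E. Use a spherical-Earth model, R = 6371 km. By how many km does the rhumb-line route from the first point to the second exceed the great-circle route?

683 km

Great circle: cos σ = sin φ₁ sin φ₂ + cos φ₁ cos φ₂ cos Δλ,  σ = 1.0914 rad → d_gc = 6953.3 km
Rhumb line: Δψ = +1.3586, q = Δφ/Δψ = 0.5371, d_rh = R√(Δφ²+q²Δλ²) = 7636.2 km
Excess = 7636.2 − 6953.3 = 682.9 ≈ 683 km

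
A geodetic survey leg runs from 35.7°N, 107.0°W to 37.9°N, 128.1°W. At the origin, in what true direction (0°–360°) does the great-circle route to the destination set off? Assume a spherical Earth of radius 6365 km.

N = sin Δλ·cos φ₂ = -0.2841;  D = cos φ₁ sin φ₂ − sin φ₁ cos φ₂ cos Δλ = +0.0693
initial course = atan2(N, D) = 283.70°

283.7°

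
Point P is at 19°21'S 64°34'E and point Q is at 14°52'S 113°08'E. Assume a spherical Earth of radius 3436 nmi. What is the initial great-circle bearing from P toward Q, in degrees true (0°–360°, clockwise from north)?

N = sin Δλ·cos φ₂ = +0.7246;  D = cos φ₁ sin φ₂ − sin φ₁ cos φ₂ cos Δλ = -0.0302
initial course = atan2(N, D) = 92.38°

92.4°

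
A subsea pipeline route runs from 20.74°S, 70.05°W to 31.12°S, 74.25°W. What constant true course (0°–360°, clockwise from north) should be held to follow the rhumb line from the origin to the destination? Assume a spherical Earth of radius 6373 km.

200.0°

Meridional parts: M(φ₁)=-0.3702, M(φ₂)=-0.5720 → ΔM = -0.2019;  Δλ = -0.0733 rad
tan C = Δλ / ΔM = +0.3632 → C = 199.96°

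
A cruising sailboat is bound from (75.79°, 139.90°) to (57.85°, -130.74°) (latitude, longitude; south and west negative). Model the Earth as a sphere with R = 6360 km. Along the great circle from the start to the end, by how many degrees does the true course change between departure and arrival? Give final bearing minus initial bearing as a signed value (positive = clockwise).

Initial bearing θ₁ = atan2(sin Δλ cos φ₂, cos φ₁ sin φ₂ − sin φ₁ cos φ₂ cos Δλ) = 69.21°
Final bearing θ₂ = (initial bearing from the destination back to the start) + 180° = 154.45°
Δθ = θ₂ − θ₁ = +85.2°

+85.2°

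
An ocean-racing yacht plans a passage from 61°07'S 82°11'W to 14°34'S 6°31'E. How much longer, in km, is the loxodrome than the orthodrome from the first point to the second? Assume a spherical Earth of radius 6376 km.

Great circle: cos σ = sin φ₁ sin φ₂ + cos φ₁ cos φ₂ cos Δλ,  σ = 1.3379 rad → d_gc = 8530.3 km
Rhumb line: Δψ = +1.0996, q = Δφ/Δψ = 0.7389, d_rh = R√(Δφ²+q²Δλ²) = 8945.6 km
Excess = 8945.6 − 8530.3 = 415.3 ≈ 415 km

415 km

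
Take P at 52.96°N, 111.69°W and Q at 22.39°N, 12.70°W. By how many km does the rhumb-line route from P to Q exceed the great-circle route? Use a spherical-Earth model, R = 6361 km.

521 km

Great circle: cos σ = sin φ₁ sin φ₂ + cos φ₁ cos φ₂ cos Δλ,  σ = 1.3520 rad → d_gc = 8600.3 km
Rhumb line: Δψ = -0.6926, q = Δφ/Δψ = 0.7704, d_rh = R√(Δφ²+q²Δλ²) = 9121.6 km
Excess = 9121.6 − 8600.3 = 521.3 ≈ 521 km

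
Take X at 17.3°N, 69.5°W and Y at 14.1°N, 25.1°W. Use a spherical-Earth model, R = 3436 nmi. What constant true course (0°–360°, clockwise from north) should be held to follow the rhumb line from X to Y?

94.3°

Meridional parts: M(φ₁)=+0.3066, M(φ₂)=+0.2486 → ΔM = -0.0580;  Δλ = +0.7749 rad
tan C = Δλ / ΔM = -13.3553 → C = 94.28°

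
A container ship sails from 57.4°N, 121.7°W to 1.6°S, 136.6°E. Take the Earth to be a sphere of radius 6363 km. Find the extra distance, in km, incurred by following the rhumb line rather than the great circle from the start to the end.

Great circle: cos σ = sin φ₁ sin φ₂ + cos φ₁ cos φ₂ cos Δλ,  σ = 1.7039 rad → d_gc = 10842.08 km
Rhumb line: Δψ = -1.2575, q = Δφ/Δψ = 0.8189, d_rh = R√(Δφ²+q²Δλ²) = 11334.55 km
Excess = 11334.55 − 10842.08 = 492.47 ≈ 492 km

492 km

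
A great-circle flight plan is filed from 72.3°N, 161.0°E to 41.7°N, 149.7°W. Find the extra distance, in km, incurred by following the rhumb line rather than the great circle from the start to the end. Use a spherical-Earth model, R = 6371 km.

97 km

Great circle: cos σ = sin φ₁ sin φ₂ + cos φ₁ cos φ₂ cos Δλ,  σ = 0.6733 rad → d_gc = 4289.6 km
Rhumb line: Δψ = -1.0577, q = Δφ/Δψ = 0.5049, d_rh = R√(Δφ²+q²Δλ²) = 4386.3 km
Excess = 4386.3 − 4289.6 = 96.7 ≈ 97 km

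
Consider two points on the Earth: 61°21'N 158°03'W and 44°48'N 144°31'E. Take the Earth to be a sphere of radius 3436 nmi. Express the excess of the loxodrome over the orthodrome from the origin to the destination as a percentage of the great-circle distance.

Great circle: σ = 0.6410 rad → d_gc = Rσ = 2202.5 nmi
Rhumb: Δφ = -0.2889, Δλ = -1.0024, Δψ = -0.4886, q = Δφ/Δψ = 0.5911 → d_rh = R√(Δφ²+q²Δλ²) = 2265.1 nmi
Excess = (2265.1 − 2202.5) / 2202.5 = 62.6 / 2202.5 = 2.84% ≈ 2.8%

2.8%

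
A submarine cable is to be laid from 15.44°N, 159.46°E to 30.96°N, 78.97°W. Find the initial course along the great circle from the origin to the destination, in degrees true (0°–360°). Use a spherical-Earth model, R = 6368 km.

49.9°

θ = atan2( sin Δλ·cos φ₂ ,  cos φ₁ sin φ₂ − sin φ₁ cos φ₂ cos Δλ )
  = atan2(+0.7306, +0.6154) = 49.89°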